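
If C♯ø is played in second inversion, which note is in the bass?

G

C♯ø in root position is C♯–E–G–B.
Second inversion places the fifth in the bass, which is G.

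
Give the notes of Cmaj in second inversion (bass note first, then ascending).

G, C, E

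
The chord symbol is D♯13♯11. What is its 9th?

E♯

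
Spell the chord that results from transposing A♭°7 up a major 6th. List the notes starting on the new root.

Transposed root: A♭ → F (major 6th up). So we spell F diminished seventh:
- root: F
- minor 3rd: A♭
- diminished 5th: C♭
- diminished 7th: E𝄫

F – A♭ – C♭ – E𝄫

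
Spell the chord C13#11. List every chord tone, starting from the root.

C13#11 is a dominant thirteenth sharp eleven built on C.
- root: C
- major 3rd: E
- perfect 5th: G
- minor 7th: Bb
- major 9th: D
- augmented 11th: F#
- major 13th: A

C  E  G  Bb  D  F#  A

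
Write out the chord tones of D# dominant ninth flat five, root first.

D♯ – F𝄪 – A – C♯ – E♯

D# dominant ninth flat five is a dominant ninth flat five built on D♯.
Root: D♯
Major 3rd (3rd): F𝄪
Diminished 5th (5th): A
Minor 7th (7th): C♯
Major 9th (9th): E♯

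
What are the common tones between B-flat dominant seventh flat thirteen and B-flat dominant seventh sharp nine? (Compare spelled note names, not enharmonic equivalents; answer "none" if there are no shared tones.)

B-flat, D, F, A-flat

B-flat dominant seventh flat thirteen = B-flat, D, F, A-flat, G-flat.
B-flat dominant seventh sharp nine = B-flat, D, F, A-flat, C-sharp.
Shared: B-flat, D, F, A-flat.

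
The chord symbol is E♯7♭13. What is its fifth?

B#

E♯7♭13 is built on E#; its 5th is a perfect 5th above the root.
A fifth above E uses the letter B, and the perfect 5th above E# is B#.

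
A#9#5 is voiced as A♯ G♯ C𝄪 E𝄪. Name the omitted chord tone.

A#9#5 = A♯, C𝄪, E𝄪, G♯, B♯. The voicing lacks the 9th (major 9th), B♯.

B♯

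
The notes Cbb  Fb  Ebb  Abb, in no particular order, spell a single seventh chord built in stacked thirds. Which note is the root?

Arranged so that each adjacent pair is a third by letter name: Fb – Abb – Cbb – Ebb.
The bottom of that stack, Fb, is the root (this is Fb half-diminished seventh).

Fb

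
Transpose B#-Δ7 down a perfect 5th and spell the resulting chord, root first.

Transposed root: B# → E# (perfect 5th down). So we spell E# minor-major seventh:
Root: E#
Minor 3rd (3rd): G#
Perfect 5th (5th): B#
Major 7th (7th): D##

E# – G# – B# – D##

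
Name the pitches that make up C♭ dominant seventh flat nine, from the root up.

C♭  E♭  G♭  B𝄫  D𝄫

C♭ dominant seventh flat nine: dominant seventh flat nine on C♭.
Root: C♭
Major 3rd (3rd): E♭
Perfect 5th (5th): G♭
Minor 7th (7th): B𝄫
Minor 9th (9th): D𝄫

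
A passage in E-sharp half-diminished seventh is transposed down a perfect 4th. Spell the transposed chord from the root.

B#  D#  F#  A#

Transposed root: E# → B# (perfect 4th down). So we spell B# half-diminished seventh:
root → B#
3rd (minor 3rd) → D#
5th (diminished 5th) → F#
7th (minor 7th) → A#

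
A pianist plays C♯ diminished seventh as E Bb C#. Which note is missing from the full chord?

G

The full C♯ diminished seventh chord is C#, E, G, Bb.
Comparing with the voicing, the diminished 5th (5th) — G — is absent.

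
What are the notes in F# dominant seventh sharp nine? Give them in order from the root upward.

F# – A# – C# – E – G##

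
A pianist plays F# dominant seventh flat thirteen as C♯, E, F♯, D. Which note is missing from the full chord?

A♯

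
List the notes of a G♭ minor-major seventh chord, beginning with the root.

G♭ minor-major seventh: minor-major seventh on G-flat.
Root: G-flat
Minor 3rd (3rd): B-double-flat
Perfect 5th (5th): D-flat
Major 7th (7th): F

G-flat  B-double-flat  D-flat  F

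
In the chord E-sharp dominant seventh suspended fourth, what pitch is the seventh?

D-sharp

Root of E-sharp dominant seventh suspended fourth = E-sharp. The 7th is a minor 7th: E-sharp up a minor 7th → D-sharp.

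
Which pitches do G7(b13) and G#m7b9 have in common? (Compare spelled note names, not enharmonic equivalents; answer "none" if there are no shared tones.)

B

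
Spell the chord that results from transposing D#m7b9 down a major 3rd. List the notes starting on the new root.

B – D – F# – A – C

Transposed root: D# → B (major 3rd down). So we spell B minor seventh flat nine:
- root: B
- minor 3rd: D
- perfect 5th: F#
- minor 7th: A
- minor 9th: C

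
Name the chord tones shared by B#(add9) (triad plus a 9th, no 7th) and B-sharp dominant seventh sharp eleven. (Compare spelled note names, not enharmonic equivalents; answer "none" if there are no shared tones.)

B♯, D𝄪, F𝄪

B#(add9) = B♯, D𝄪, F𝄪, C𝄪.
B-sharp dominant seventh sharp eleven = B♯, D𝄪, F𝄪, A♯, E𝄪.
Shared: B♯, D𝄪, F𝄪.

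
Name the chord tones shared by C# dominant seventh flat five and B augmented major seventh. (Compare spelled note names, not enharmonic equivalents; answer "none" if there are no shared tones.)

C# dominant seventh flat five = C-sharp, E-sharp, G, B.
B augmented major seventh = B, D-sharp, F-double-sharp, A-sharp.
Shared: B.

B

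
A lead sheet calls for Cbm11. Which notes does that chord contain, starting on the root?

Cbm11 is a minor eleventh built on Cb.
root → Cb
3rd (minor 3rd) → Ebb
5th (perfect 5th) → Gb
7th (minor 7th) → Bbb
9th (major 9th) → Db
11th (perfect 11th) → Fb

Cb Ebb Gb Bbb Db Fb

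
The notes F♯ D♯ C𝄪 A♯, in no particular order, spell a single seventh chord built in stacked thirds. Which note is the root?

Arranged so that each adjacent pair is a third by letter name: D♯ – F♯ – A♯ – C𝄪.
The bottom of that stack, D♯, is the root (this is D♯ minor-major seventh).

D♯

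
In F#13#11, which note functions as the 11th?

B#

F#13#11 is built on F#; its 11th is an augmented 11th above the root.
A fourth above F uses the letter B, and the augmented 11th above F# is B#.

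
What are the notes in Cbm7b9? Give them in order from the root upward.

Root Cb, quality minor seventh flat nine:
Cb — root
Ebb — minor 3rd
Gb — perfect 5th
Bbb — minor 7th
Dbb — minor 9th

Cb  Ebb  Gb  Bbb  Dbb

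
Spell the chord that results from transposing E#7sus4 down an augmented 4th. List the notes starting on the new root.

B, E, F#, A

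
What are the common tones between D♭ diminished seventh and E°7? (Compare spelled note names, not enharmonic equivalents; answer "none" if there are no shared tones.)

D♭ diminished seventh: Db Fb Abb Cbb
E°7: E G Bb Db
Common to both → Db.

Db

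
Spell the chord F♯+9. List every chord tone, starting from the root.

F♯+9: dominant ninth sharp five on F#.
F# — root
A# — major 3rd
C## — augmented 5th
E — minor 7th
G# — major 9th

F#, A#, C##, E, G#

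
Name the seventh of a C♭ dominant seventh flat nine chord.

C♭ dominant seventh flat nine is built on C-flat; its 7th is a minor 7th above the root.
A seventh above C uses the letter B, and the minor 7th above C-flat is B-double-flat.

B-double-flat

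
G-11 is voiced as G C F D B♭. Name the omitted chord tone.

A

G-11 = G, B♭, D, F, A, C. The voicing lacks the 9th (major 9th), A.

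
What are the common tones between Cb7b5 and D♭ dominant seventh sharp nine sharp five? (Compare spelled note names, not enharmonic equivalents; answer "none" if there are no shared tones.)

Cb7b5 = C♭, E♭, G𝄫, B𝄫.
D♭ dominant seventh sharp nine sharp five = D♭, F, A, C♭, E.
Shared: C♭.

C♭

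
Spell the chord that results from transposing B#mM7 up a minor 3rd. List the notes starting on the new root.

B# up a minor 3rd → D#. New chord: D# minor-major seventh.
D# — root
F# — minor 3rd
A# — perfect 5th
C## — major 7th

D#, F#, A#, C##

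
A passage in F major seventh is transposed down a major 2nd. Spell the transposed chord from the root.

Transposed root: F → Eb (major 2nd down). So we spell Eb major seventh:
root → Eb
3rd (major 3rd) → G
5th (perfect 5th) → Bb
7th (major 7th) → D

Eb, G, Bb, D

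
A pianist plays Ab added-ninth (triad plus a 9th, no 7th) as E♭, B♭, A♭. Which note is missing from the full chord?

C

The full Ab added-ninth chord is A♭, C, E♭, B♭.
Comparing with the voicing, the major 3rd (3rd) — C — is absent.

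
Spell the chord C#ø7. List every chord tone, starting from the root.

Root C#, quality half-diminished seventh:
Root: C#
Minor 3rd (3rd): E
Diminished 5th (5th): G
Minor 7th (7th): B

C# E G B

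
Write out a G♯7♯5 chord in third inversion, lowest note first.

F♯  G♯  B♯  D𝄪

G♯7♯5 = G♯–B♯–D𝄪–F♯; third inversion → seventh (F♯) lowest.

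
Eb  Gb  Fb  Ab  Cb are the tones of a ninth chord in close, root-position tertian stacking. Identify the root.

Stacking in thirds gives Fb – Ab – Cb – Eb – Gb, so Fb is the root — Fb major ninth.

Fb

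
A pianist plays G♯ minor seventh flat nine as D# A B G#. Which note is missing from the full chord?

G♯ minor seventh flat nine = G#, B, D#, F#, A. The voicing lacks the 7th (minor 7th), F#.

F#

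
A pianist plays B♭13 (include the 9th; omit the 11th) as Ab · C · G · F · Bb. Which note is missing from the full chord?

D

B♭13 = Bb, D, F, Ab, C, G. The voicing lacks the 3rd (major 3rd), D.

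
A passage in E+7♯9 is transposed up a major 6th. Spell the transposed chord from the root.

C# E# G## B D##

Transposed root: E → C# (major 6th up). So we spell C# dominant seventh sharp nine sharp five:
- root: C#
- major 3rd: E#
- augmented 5th: G##
- minor 7th: B
- augmented 9th: D##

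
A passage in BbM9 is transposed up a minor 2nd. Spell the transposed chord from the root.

Cb Eb Gb Bb Db

Transposed root: Bb → Cb (minor 2nd up). So we spell Cb major ninth:
root → Cb
3rd (major 3rd) → Eb
5th (perfect 5th) → Gb
7th (major 7th) → Bb
9th (major 9th) → Db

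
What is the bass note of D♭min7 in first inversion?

Fb

D♭min7 in root position is Db–Fb–Ab–Cb.
First inversion places the third in the bass, which is Fb.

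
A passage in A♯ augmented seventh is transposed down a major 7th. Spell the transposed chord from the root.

B, D#, F##, A

A# down a major 7th → B. New chord: B augmented seventh.
B — root
D# — major 3rd
F## — augmented 5th
A — minor 7th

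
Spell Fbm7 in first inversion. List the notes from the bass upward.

Fbm7 = Fb–Abb–Cb–Ebb; first inversion → third (Abb) lowest.

Abb, Cb, Ebb, Fb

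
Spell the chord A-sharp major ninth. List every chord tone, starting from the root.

A-sharp C-double-sharp E-sharp G-double-sharp B-sharp

A-sharp major ninth: major ninth on A-sharp.
A-sharp — root
C-double-sharp — major 3rd
E-sharp — perfect 5th
G-double-sharp — major 7th
B-sharp — major 9th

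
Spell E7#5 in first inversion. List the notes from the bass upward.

E7#5 = E–G♯–B♯–D; first inversion → third (G♯) lowest.

G♯ B♯ D E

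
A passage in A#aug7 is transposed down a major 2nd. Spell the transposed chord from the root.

A major 2nd down from A♯ is G♯, so the new chord is G♯ augmented seventh.
root → G♯
3rd (major 3rd) → B♯
5th (augmented 5th) → D𝄪
7th (minor 7th) → F♯

G♯  B♯  D𝄪  F♯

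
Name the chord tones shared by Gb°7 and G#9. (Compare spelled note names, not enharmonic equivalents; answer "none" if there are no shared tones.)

none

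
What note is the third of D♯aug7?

F##

D♯aug7 is built on D#; its 3rd is a major 3rd above the root.
A third above D uses the letter F, and the major 3rd above D# is F##.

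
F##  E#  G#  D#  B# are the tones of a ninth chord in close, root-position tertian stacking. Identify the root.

Stacking in thirds gives E# – G# – B# – D# – F##, so E# is the root — E# minor ninth.

E#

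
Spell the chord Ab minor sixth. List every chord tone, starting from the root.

Ab – Cb – Eb – F

Ab minor sixth is a minor sixth built on Ab.
Ab — root
Cb — minor 3rd
Eb — perfect 5th
F — major 6th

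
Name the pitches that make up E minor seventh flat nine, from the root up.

Root E, quality minor seventh flat nine:
E — root
G — minor 3rd
B — perfect 5th
D — minor 7th
F — minor 9th

E, G, B, D, F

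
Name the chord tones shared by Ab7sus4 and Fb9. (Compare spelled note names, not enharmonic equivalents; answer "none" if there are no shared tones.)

Ab7sus4 = A♭, D♭, E♭, G♭.
Fb9 = F♭, A♭, C♭, E𝄫, G♭.
Shared: A♭, G♭.

A♭  G♭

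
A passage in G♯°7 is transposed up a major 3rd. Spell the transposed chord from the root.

A major 3rd up from G# is B#, so the new chord is B# diminished seventh.
- root: B#
- minor 3rd: D#
- diminished 5th: F#
- diminished 7th: A

B# – D# – F# – A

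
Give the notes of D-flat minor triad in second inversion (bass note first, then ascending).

A-flat, D-flat, F-flat

D-flat minor triad = D-flat–F-flat–A-flat; second inversion → fifth (A-flat) lowest.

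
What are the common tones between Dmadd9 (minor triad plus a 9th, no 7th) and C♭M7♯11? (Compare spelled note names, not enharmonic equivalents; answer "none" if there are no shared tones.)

F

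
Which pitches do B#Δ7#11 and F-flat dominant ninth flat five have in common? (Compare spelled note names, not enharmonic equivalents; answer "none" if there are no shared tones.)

B#Δ7#11: B# D## F## A## E##
F-flat dominant ninth flat five: Fb Ab Cbb Ebb Gb
Common to both → none.

none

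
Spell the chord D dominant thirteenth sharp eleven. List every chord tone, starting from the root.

Root D, quality dominant thirteenth sharp eleven:
D — root
F-sharp — major 3rd
A — perfect 5th
C — minor 7th
E — major 9th
G-sharp — augmented 11th
B — major 13th

D  F-sharp  A  C  E  G-sharp  B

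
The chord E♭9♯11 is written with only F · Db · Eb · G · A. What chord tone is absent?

E♭9♯11 = Eb, G, Bb, Db, F, A. The voicing lacks the 5th (perfect 5th), Bb.

Bb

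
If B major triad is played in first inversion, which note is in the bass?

B major triad in root position is B–D#–F#.
First inversion places the third in the bass, which is D#.

D#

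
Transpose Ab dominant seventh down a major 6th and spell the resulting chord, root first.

A major 6th down from A-flat is C-flat, so the new chord is C-flat dominant seventh.
root → C-flat
3rd (major 3rd) → E-flat
5th (perfect 5th) → G-flat
7th (minor 7th) → B-double-flat

C-flat – E-flat – G-flat – B-double-flat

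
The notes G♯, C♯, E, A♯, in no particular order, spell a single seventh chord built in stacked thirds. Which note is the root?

A♯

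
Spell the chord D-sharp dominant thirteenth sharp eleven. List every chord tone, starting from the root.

D#, F##, A#, C#, E#, G##, B#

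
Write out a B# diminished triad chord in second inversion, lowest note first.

F# – B# – D#

In root position, B# diminished triad is B#–D#–F#.
Second inversion puts the fifth (F#) in the bass.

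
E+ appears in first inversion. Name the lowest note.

G#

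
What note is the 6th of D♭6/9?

Bb

Root of D♭6/9 = Db. The 6th is a major 6th: Db up a major 6th → Bb.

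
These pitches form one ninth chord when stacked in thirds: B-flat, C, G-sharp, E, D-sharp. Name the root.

Arranged so that each adjacent pair is a third by letter name: C – E – G-sharp – B-flat – D-sharp.
The bottom of that stack, C, is the root (this is C dominant seventh sharp nine sharp five).

C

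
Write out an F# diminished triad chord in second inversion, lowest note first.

C, F-sharp, A

F# diminished triad = F-sharp–A–C; second inversion → fifth (C) lowest.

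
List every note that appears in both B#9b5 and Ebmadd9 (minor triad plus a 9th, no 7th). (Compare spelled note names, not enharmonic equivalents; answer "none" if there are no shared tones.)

B#9b5: B# D## F# A# C##
Ebmadd9: Eb Gb Bb F
Common to both → none.

none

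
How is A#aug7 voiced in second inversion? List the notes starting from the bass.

E##  G#  A#  C##

A#aug7 = A#–C##–E##–G#; second inversion → fifth (E##) lowest.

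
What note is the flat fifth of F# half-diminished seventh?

C

F# half-diminished seventh is built on F-sharp; its 5th is a diminished 5th above the root.
A fifth above F uses the letter C, and the diminished 5th above F-sharp is C.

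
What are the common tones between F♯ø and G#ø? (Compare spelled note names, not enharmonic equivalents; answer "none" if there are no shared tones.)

F♯ø = F♯, A, C, E.
G#ø = G♯, B, D, F♯.
Shared: F♯.

F♯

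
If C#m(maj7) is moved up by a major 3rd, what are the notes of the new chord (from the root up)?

E# G# B# D##

C# up a major 3rd → E#. New chord: E# minor-major seventh.
- root: E#
- minor 3rd: G#
- perfect 5th: B#
- major 7th: D##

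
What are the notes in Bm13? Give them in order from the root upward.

Root B, quality minor thirteenth:
B — root
D — minor 3rd
F♯ — perfect 5th
A — minor 7th
C♯ — major 9th
E — perfect 11th
G♯ — major 13th

B – D – F♯ – A – C♯ – E – G♯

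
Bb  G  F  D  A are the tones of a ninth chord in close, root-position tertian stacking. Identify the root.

Stacking in thirds gives G – Bb – D – F – A, so G is the root — G minor ninth.

G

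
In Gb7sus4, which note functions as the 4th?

Cb

Gb7sus4 is built on Gb; its 4th is a perfect 4th above the root.
A fourth above G uses the letter C, and the perfect 4th above Gb is Cb.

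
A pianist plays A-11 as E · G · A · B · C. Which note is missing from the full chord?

The full A-11 chord is A, C, E, G, B, D.
Comparing with the voicing, the perfect 11th (11th) — D — is absent.

D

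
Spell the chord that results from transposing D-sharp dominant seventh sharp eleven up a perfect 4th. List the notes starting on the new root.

G-sharp B-sharp D-sharp F-sharp C-double-sharp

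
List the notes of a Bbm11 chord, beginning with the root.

Bbm11: minor eleventh on Bb.
Bb — root
Db — minor 3rd
F — perfect 5th
Ab — minor 7th
C — major 9th
Eb — perfect 11th

Bb, Db, F, Ab, C, Eb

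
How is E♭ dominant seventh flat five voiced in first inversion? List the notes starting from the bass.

In root position, E♭ dominant seventh flat five is Eb–G–Bbb–Db.
First inversion puts the third (G) in the bass.

G, Bbb, Db, Eb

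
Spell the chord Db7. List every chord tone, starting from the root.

Db  F  Ab  Cb

Db7 is a dominant seventh built on Db.
- root: Db
- major 3rd: F
- perfect 5th: Ab
- minor 7th: Cb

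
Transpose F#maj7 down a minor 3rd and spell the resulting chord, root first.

D# F## A# C##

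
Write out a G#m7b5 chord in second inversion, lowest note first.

D, F#, G#, B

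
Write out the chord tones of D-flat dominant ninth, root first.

D♭ F A♭ C♭ E♭

D-flat dominant ninth: dominant ninth on D♭.
D♭ — root
F — major 3rd
A♭ — perfect 5th
C♭ — minor 7th
E♭ — major 9th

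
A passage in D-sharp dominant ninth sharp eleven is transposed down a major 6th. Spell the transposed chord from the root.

Transposed root: D# → F# (major 6th down). So we spell F# dominant ninth sharp eleven:
F# — root
A# — major 3rd
C# — perfect 5th
E — minor 7th
G# — major 9th
B# — augmented 11th

F#  A#  C#  E  G#  B#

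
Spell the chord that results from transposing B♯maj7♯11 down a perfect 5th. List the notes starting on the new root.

Transposed root: B# → E# (perfect 5th down). So we spell E# major seventh sharp eleven:
root → E#
3rd (major 3rd) → G##
5th (perfect 5th) → B#
7th (major 7th) → D##
11th (augmented 11th) → A##

E#, G##, B#, D##, A##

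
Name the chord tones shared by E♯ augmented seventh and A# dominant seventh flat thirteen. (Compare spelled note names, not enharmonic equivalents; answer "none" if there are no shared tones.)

E-sharp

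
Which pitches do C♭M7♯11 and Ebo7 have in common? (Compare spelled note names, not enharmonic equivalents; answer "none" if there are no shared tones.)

Eb – Gb

C♭M7♯11: Cb Eb Gb Bb F
Ebo7: Eb Gb Bbb Dbb
Common to both → Eb, Gb.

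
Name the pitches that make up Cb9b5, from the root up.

C♭, E♭, G𝄫, B𝄫, D♭

Cb9b5 is a dominant ninth flat five built on C♭.
C♭ — root
E♭ — major 3rd
G𝄫 — diminished 5th
B𝄫 — minor 7th
D♭ — major 9th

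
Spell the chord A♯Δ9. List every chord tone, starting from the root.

A♯Δ9 is a major ninth built on A#.
- root: A#
- major 3rd: C##
- perfect 5th: E#
- major 7th: G##
- major 9th: B#

A# C## E# G## B#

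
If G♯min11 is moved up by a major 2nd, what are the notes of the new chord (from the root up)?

G# up a major 2nd → A#. New chord: A# minor eleventh.
root → A#
3rd (minor 3rd) → C#
5th (perfect 5th) → E#
7th (minor 7th) → G#
9th (major 9th) → B#
11th (perfect 11th) → D#

A#, C#, E#, G#, B#, D#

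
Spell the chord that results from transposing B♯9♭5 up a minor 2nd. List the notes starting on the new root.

A minor 2nd up from B# is C#, so the new chord is C# dominant ninth flat five.
- root: C#
- major 3rd: E#
- diminished 5th: G
- minor 7th: B
- major 9th: D#

C# E# G B D#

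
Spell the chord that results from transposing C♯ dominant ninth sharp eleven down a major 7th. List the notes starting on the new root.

A major 7th down from C# is D, so the new chord is D dominant ninth sharp eleven.
D — root
F# — major 3rd
A — perfect 5th
C — minor 7th
E — major 9th
G# — augmented 11th

D  F#  A  C  E  G#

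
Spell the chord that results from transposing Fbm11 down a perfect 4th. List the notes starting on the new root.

C♭, E𝄫, G♭, B𝄫, D♭, F♭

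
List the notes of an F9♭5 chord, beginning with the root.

F, A, Cb, Eb, G

F9♭5: dominant ninth flat five on F.
- root: F
- major 3rd: A
- diminished 5th: Cb
- minor 7th: Eb
- major 9th: G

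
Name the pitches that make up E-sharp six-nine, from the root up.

E-sharp six-nine is a six-nine built on E♯.
E♯ — root
G𝄪 — major 3rd
B♯ — perfect 5th
C𝄪 — major 6th
F𝄪 — major 9th

E♯ – G𝄪 – B♯ – C𝄪 – F𝄪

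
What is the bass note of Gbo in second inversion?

Gbo in root position is G♭–B𝄫–D𝄫.
Second inversion places the fifth in the bass, which is D𝄫.

D𝄫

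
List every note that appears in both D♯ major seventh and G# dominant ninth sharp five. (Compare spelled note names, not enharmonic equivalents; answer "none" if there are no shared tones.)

A#

D♯ major seventh = D#, F##, A#, C##.
G# dominant ninth sharp five = G#, B#, D##, F#, A#.
Shared: A#.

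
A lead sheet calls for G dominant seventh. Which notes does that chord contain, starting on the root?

G – B – D – F

G dominant seventh: dominant seventh on G.
Root: G
Major 3rd (3rd): B
Perfect 5th (5th): D
Minor 7th (7th): F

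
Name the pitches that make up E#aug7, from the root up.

Root E#, quality augmented seventh:
root → E#
3rd (major 3rd) → G##
5th (augmented 5th) → B##
7th (minor 7th) → D#

E# – G## – B## – D#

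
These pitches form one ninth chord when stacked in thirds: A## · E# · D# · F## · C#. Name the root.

D#

Stacking in thirds gives D# – F## – A## – C# – E#, so D# is the root — D# dominant ninth sharp five.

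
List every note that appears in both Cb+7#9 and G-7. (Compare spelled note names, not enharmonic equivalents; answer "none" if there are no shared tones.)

Cb+7#9: Cb Eb G Bbb D
G-7: G Bb D F
Common to both → G, D.

G  D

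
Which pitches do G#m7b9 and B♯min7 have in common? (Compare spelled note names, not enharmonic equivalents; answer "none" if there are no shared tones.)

D#

G#m7b9: G# B D# F# A
B♯min7: B# D# F## A#
Common to both → D#.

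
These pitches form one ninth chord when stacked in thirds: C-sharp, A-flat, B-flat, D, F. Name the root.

B-flat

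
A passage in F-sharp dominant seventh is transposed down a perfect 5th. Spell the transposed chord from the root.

F-sharp down a perfect 5th → B. New chord: B dominant seventh.
B — root
D-sharp — major 3rd
F-sharp — perfect 5th
A — minor 7th

B  D-sharp  F-sharp  A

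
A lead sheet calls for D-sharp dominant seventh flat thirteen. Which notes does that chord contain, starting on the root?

D-sharp dominant seventh flat thirteen: dominant seventh flat thirteen on D#.
root → D#
3rd (major 3rd) → F##
5th (perfect 5th) → A#
7th (minor 7th) → C#
13th (minor 13th) → B

D#  F##  A#  C#  B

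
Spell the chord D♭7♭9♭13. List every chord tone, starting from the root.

D♭7♭9♭13: dominant seventh flat nine flat thirteen on D♭.
root → D♭
3rd (major 3rd) → F
5th (perfect 5th) → A♭
7th (minor 7th) → C♭
9th (minor 9th) → E𝄫
13th (minor 13th) → B𝄫

D♭, F, A♭, C♭, E𝄫, B𝄫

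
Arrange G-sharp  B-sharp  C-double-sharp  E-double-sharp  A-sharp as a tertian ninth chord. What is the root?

A-sharp

Arranged so that each adjacent pair is a third by letter name: A-sharp – C-double-sharp – E-double-sharp – G-sharp – B-sharp.
The bottom of that stack, A-sharp, is the root (this is A-sharp dominant ninth sharp five).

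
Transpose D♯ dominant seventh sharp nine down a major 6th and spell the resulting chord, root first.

Transposed root: D-sharp → F-sharp (major 6th down). So we spell F-sharp dominant seventh sharp nine:
root → F-sharp
3rd (major 3rd) → A-sharp
5th (perfect 5th) → C-sharp
7th (minor 7th) → E
9th (augmented 9th) → G-double-sharp

F-sharp A-sharp C-sharp E G-double-sharp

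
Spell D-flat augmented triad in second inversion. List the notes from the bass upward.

A D-flat F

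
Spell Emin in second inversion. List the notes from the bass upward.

B, E, G

In root position, Emin is E–G–B.
Second inversion puts the fifth (B) in the bass.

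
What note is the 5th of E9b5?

B♭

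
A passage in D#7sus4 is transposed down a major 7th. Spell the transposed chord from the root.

E, A, B, D

Transposed root: D♯ → E (major 7th down). So we spell E dominant seventh suspended fourth:
E — root
A — perfect 4th
B — perfect 5th
D — minor 7th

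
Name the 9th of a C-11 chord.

D

C-11 is built on C; its 9th is a major 9th above the root.
A second above C uses the letter D, and the major 9th above C is D.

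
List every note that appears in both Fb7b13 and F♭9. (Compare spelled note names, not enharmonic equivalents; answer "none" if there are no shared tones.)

Fb7b13 = Fb, Ab, Cb, Ebb, Dbb.
F♭9 = Fb, Ab, Cb, Ebb, Gb.
Shared: Fb, Ab, Cb, Ebb.

Fb Ab Cb Ebb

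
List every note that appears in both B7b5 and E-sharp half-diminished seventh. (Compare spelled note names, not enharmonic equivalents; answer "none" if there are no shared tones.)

B  D#

B7b5 = B, D#, F, A.
E-sharp half-diminished seventh = E#, G#, B, D#.
Shared: B, D#.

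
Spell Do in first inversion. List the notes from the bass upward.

In root position, Do is D–F–Ab.
First inversion puts the third (F) in the bass.

F  Ab  D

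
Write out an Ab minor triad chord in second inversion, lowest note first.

In root position, Ab minor triad is A-flat–C-flat–E-flat.
Second inversion puts the fifth (E-flat) in the bass.

E-flat, A-flat, C-flat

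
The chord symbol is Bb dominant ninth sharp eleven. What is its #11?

E

Bb dominant ninth sharp eleven is built on B♭; its 11th is an augmented 11th above the root.
A fourth above B uses the letter E, and the augmented 11th above B♭ is E.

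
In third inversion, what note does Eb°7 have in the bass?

Dbb

Eb°7 in root position is Eb–Gb–Bbb–Dbb.
Third inversion places the seventh in the bass, which is Dbb.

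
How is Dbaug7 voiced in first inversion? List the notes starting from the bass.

F A Cb Db

In root position, Dbaug7 is Db–F–A–Cb.
First inversion puts the third (F) in the bass.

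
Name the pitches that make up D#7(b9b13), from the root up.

D# F## A# C# E B

Root D#, quality dominant seventh flat nine flat thirteen:
root → D#
3rd (major 3rd) → F##
5th (perfect 5th) → A#
7th (minor 7th) → C#
9th (minor 9th) → E
13th (minor 13th) → B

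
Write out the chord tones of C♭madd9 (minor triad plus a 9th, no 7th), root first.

Root C♭, quality minor added-ninth:
C♭ — root
E𝄫 — minor 3rd
G♭ — perfect 5th
D♭ — major 9th

C♭ – E𝄫 – G♭ – D♭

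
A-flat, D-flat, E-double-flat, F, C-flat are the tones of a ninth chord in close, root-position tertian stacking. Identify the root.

Stacking in thirds gives D-flat – F – A-flat – C-flat – E-double-flat, so D-flat is the root — D-flat dominant seventh flat nine.

D-flat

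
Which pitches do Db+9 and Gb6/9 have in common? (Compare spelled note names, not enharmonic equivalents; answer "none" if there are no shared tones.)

D♭, E♭

Db+9: D♭ F A C♭ E♭
Gb6/9: G♭ B♭ D♭ E♭ A♭
Common to both → D♭, E♭.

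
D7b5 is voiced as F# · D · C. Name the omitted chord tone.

Ab

The full D7b5 chord is D, F#, Ab, C.
Comparing with the voicing, the diminished 5th (5th) — Ab — is absent.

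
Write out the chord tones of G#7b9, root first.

G#7b9 is a dominant seventh flat nine built on G♯.
- root: G♯
- major 3rd: B♯
- perfect 5th: D♯
- minor 7th: F♯
- minor 9th: A

G♯  B♯  D♯  F♯  A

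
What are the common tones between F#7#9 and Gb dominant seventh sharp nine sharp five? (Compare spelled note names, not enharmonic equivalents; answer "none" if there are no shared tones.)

none

F#7#9 = F♯, A♯, C♯, E, G𝄪.
Gb dominant seventh sharp nine sharp five = G♭, B♭, D, F♭, A.
Shared: none.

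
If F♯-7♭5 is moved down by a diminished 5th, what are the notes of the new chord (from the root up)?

F# down a diminished 5th → B#. New chord: B# half-diminished seventh.
B# — root
D# — minor 3rd
F# — diminished 5th
A# — minor 7th

B# – D# – F# – A#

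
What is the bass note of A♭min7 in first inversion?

A♭min7 in root position is Ab–Cb–Eb–Gb.
First inversion places the third in the bass, which is Cb.

Cb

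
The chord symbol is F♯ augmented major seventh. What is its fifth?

C-double-sharp

Root of F♯ augmented major seventh = F-sharp. The 5th is an augmented 5th: F-sharp up an augmented 5th → C-double-sharp.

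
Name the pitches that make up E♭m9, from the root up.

Eb Gb Bb Db F

E♭m9 is a minor ninth built on Eb.
Eb — root
Gb — minor 3rd
Bb — perfect 5th
Db — minor 7th
F — major 9th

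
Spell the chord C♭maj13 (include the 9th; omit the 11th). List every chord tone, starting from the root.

Cb – Eb – Gb – Bb – Db – Ab

Root Cb, quality major thirteenth:
root → Cb
3rd (major 3rd) → Eb
5th (perfect 5th) → Gb
7th (major 7th) → Bb
9th (major 9th) → Db
13th (major 13th) → Ab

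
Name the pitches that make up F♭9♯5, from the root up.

Fb – Ab – C – Ebb – Gb

F♭9♯5 is a dominant ninth sharp five built on Fb.
- root: Fb
- major 3rd: Ab
- augmented 5th: C
- minor 7th: Ebb
- major 9th: Gb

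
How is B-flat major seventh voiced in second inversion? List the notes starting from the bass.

F  A  B-flat  D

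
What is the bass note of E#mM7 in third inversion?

D##

E#mM7 in root position is E#–G#–B#–D##.
Third inversion places the seventh in the bass, which is D##.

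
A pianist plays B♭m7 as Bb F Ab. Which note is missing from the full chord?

Db

The full B♭m7 chord is Bb, Db, F, Ab.
Comparing with the voicing, the minor 3rd (3rd) — Db — is absent.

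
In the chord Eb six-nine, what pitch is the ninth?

Root of Eb six-nine = Eb. The 9th is a major 9th: Eb up a major 9th → F.

F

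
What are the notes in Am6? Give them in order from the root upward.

Root A, quality minor sixth:
root → A
3rd (minor 3rd) → C
5th (perfect 5th) → E
6th (major 6th) → F#

A C E F#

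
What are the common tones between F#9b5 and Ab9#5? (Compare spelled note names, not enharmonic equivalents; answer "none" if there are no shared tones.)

C – E

F#9b5 = F#, A#, C, E, G#.
Ab9#5 = Ab, C, E, Gb, Bb.
Shared: C, E.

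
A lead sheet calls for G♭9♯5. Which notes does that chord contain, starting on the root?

Gb, Bb, D, Fb, Ab

G♭9♯5: dominant ninth sharp five on Gb.
root → Gb
3rd (major 3rd) → Bb
5th (augmented 5th) → D
7th (minor 7th) → Fb
9th (major 9th) → Ab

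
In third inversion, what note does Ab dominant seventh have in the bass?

Ab dominant seventh = Ab–C–Eb–Gb. Third inversion → seventh in the bass = Gb.

Gb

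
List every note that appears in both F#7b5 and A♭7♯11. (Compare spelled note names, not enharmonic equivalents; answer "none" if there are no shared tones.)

F#7b5: F# A# C E
A♭7♯11: Ab C Eb Gb D
Common to both → C.

C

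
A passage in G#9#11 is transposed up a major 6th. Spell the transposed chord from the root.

G# up a major 6th → E#. New chord: E# dominant ninth sharp eleven.
E# — root
G## — major 3rd
B# — perfect 5th
D# — minor 7th
F## — major 9th
A## — augmented 11th

E#, G##, B#, D#, F##, A##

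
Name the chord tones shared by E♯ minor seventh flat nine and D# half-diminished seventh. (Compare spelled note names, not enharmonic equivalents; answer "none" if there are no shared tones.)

E♯ minor seventh flat nine = E-sharp, G-sharp, B-sharp, D-sharp, F-sharp.
D# half-diminished seventh = D-sharp, F-sharp, A, C-sharp.
Shared: D-sharp, F-sharp.

D-sharp, F-sharp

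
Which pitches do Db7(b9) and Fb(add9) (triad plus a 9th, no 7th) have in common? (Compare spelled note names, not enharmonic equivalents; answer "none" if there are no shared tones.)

Db7(b9): Db F Ab Cb Ebb
Fb(add9): Fb Ab Cb Gb
Common to both → Ab, Cb.

Ab  Cb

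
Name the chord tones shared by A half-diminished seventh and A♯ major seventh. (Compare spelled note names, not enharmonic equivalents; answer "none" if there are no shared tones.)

none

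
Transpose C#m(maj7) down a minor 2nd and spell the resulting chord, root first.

B#  D#  F##  A##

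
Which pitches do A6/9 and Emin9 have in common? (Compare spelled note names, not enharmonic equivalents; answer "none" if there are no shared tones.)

A6/9 = A, C#, E, F#, B.
Emin9 = E, G, B, D, F#.
Shared: E, F#, B.

E, F#, B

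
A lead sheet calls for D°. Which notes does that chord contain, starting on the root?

Root D, quality diminished triad:
- root: D
- minor 3rd: F
- diminished 5th: Ab

D, F, Ab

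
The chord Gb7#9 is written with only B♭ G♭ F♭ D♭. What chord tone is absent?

Gb7#9 = G♭, B♭, D♭, F♭, A. The voicing lacks the 9th (augmented 9th), A.

A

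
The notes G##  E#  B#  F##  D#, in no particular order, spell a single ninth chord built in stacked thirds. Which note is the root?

E#

Stacking in thirds gives E# – G## – B# – D# – F##, so E# is the root — E# dominant ninth.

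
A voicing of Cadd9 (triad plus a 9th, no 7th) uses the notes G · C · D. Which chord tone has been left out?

E

Cadd9 = C, E, G, D. The voicing lacks the 3rd (major 3rd), E.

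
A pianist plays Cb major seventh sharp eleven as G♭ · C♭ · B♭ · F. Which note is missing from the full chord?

The full Cb major seventh sharp eleven chord is C♭, E♭, G♭, B♭, F.
Comparing with the voicing, the major 3rd (3rd) — E♭ — is absent.

E♭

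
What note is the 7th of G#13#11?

F♯

G#13#11 is built on G♯; its 7th is a minor 7th above the root.
A seventh above G uses the letter F, and the minor 7th above G♯ is F♯.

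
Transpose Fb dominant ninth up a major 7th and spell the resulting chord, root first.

E-flat – G – B-flat – D-flat – F

F-flat up a major 7th → E-flat. New chord: E-flat dominant ninth.
Root: E-flat
Major 3rd (3rd): G
Perfect 5th (5th): B-flat
Minor 7th (7th): D-flat
Major 9th (9th): F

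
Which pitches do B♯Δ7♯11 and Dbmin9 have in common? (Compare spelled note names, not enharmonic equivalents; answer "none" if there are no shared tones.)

B♯Δ7♯11: B# D## F## A## E##
Dbmin9: Db Fb Ab Cb Eb
Common to both → none.

none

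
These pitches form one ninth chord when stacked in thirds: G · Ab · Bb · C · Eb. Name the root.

Ab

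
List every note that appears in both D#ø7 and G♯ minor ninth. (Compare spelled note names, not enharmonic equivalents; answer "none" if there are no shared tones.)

D#ø7: D♯ F♯ A C♯
G♯ minor ninth: G♯ B D♯ F♯ A♯
Common to both → D♯, F♯.

D♯, F♯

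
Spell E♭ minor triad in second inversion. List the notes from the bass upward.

In root position, E♭ minor triad is E♭–G♭–B♭.
Second inversion puts the fifth (B♭) in the bass.

B♭, E♭, G♭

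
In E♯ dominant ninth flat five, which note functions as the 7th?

E♯ dominant ninth flat five is built on E#; its 7th is a minor 7th above the root.
A seventh above E uses the letter D, and the minor 7th above E# is D#.

D#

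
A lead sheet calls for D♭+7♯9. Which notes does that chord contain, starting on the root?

Db  F  A  Cb  E

D♭+7♯9: dominant seventh sharp nine sharp five on Db.
- root: Db
- major 3rd: F
- augmented 5th: A
- minor 7th: Cb
- augmented 9th: E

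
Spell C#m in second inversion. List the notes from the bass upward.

G♯ – C♯ – E

C#m = C♯–E–G♯; second inversion → fifth (G♯) lowest.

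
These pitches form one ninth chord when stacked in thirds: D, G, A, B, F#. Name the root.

G

Stacking in thirds gives G – B – D – F# – A, so G is the root — G major ninth.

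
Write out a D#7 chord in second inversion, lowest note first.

A# C# D# F##

In root position, D#7 is D#–F##–A#–C#.
Second inversion puts the fifth (A#) in the bass.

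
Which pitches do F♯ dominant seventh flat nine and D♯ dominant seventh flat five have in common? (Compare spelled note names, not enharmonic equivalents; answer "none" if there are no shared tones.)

C-sharp

F♯ dominant seventh flat nine = F-sharp, A-sharp, C-sharp, E, G.
D♯ dominant seventh flat five = D-sharp, F-double-sharp, A, C-sharp.
Shared: C-sharp.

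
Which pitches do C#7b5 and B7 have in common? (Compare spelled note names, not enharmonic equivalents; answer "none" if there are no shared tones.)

C#7b5: C# E# G B
B7: B D# F# A
Common to both → B.

B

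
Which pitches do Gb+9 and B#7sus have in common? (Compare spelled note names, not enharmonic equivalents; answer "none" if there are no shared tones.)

none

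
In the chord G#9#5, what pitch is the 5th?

G#9#5 is built on G#; its 5th is an augmented 5th above the root.
A fifth above G uses the letter D, and the augmented 5th above G# is D##.

D##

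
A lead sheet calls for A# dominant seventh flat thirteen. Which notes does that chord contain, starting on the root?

A♯, C𝄪, E♯, G♯, F♯

A# dominant seventh flat thirteen is a dominant seventh flat thirteen built on A♯.
Root: A♯
Major 3rd (3rd): C𝄪
Perfect 5th (5th): E♯
Minor 7th (7th): G♯
Minor 13th (13th): F♯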